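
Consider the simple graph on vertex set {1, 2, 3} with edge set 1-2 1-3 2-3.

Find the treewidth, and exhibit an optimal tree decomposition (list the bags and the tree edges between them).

With just one bag of size 3, the width is 3 − 1 = 2, so tw(G) ≤ 2. For the lower bound, the 3 vertices {1, 2, 3} are pairwise adjacent, and any tree decomposition puts a clique entirely inside one bag — forcing width ≥ 2. Hence tw(G) = 2 exactly.

Treewidth 2.
One such decomposition:
Bags: B1 = {1, 2, 3}
Tree: (single bag)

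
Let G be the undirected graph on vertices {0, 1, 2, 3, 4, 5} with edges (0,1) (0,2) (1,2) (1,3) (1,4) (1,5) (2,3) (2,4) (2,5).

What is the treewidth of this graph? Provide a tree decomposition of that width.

The largest bag has 3 vertices, giving width 2; this decomposition certifies tw(G) ≤ 2. Conversely, {0, 1, 2} is a clique of size 3, and the vertices of any clique must share a bag in every tree decomposition; so some bag has ≥ 3 vertices and tw(G) ≥ 2. Therefore the treewidth is 2.

Treewidth 2.
One optimal decomposition is:
Bags: B1 = {1, 2, 3}  B2 = {0, 1, 2}  B3 = {1, 2, 4}  B4 = {1, 2, 5}
Tree: B1–B2, B1–B3, B3–B4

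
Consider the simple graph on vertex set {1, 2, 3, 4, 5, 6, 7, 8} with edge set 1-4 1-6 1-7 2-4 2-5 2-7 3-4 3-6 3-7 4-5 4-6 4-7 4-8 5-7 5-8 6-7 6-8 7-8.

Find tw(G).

3

A width-3 tree decomposition is:
Bags: B1 = {3, 4, 6, 7}  B2 = {4, 6, 7, 8}  B3 = {4, 5, 7, 8}  B4 = {2, 4, 5, 7}  B5 = {1, 4, 6, 7}
Tree: B1–B2, B2–B3, B3–B4, B1–B5
The largest bag has 4 vertices, giving width 3; this decomposition certifies tw(G) ≤ 3. For the lower bound, the 4 vertices {2, 4, 5, 7} are pairwise adjacent, and any tree decomposition puts a clique entirely inside one bag — forcing width ≥ 3. Combining the bounds, tw(G) = 3.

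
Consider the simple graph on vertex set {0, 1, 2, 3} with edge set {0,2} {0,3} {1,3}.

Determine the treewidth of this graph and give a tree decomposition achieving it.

Every bag has size at most 2, so the width is 2 − 1 = 1 and tw(G) ≤ 1. G has an edge, so its treewidth is at least 1. Combining the bounds, tw(G) = 1.

Treewidth 1.
One such decomposition:
Bags: B1 = {1, 3}  B2 = {0, 3}  B3 = {0, 2}
Tree: B1–B2, B2–B3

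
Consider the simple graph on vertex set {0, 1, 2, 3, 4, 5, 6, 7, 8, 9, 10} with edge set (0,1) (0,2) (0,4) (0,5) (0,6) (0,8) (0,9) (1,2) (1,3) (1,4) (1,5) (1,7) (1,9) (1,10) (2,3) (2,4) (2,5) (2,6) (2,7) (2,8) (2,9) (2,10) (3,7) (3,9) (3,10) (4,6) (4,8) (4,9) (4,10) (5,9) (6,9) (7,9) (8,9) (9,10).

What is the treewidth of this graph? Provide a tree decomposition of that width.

Treewidth 4.
One such decomposition:
Bags: B1 = {0, 1, 2, 4, 9}  B2 = {1, 2, 4, 9, 10}  B3 = {0, 1, 2, 5, 9}  B4 = {1, 2, 3, 9, 10}  B5 = {0, 2, 4, 6, 9}  B6 = {0, 2, 4, 8, 9}  B7 = {1, 2, 3, 7, 9}
Tree: B1–B2, B1–B3, B2–B4, B1–B5, B1–B6, B4–B7

Each bag holds 5 vertices, so the decomposition has width 4, which upper-bounds the treewidth. On the other hand G contains the 5-clique {0, 2, 4, 8, 9}. A clique must lie in a single bag of any decomposition, so no decomposition can have width below 4. Therefore the treewidth is 4.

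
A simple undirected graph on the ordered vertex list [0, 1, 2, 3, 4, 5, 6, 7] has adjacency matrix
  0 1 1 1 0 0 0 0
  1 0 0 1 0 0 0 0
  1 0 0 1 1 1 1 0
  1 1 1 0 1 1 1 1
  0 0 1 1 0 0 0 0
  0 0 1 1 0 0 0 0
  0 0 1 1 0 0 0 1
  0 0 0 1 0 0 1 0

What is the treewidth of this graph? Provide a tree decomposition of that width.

Treewidth 2.
Bags: B1 = {2, 3, 6}  B2 = {0, 2, 3}  B3 = {0, 1, 3}  B4 = {2, 3, 4}  B5 = {3, 6, 7}  B6 = {2, 3, 5}
Tree: B1–B2, B2–B3, B1–B4, B1–B5, B4–B6

The largest bag has 3 vertices, giving width 2; this decomposition certifies tw(G) ≤ 2. For the lower bound, the 3 vertices {0, 1, 3} are pairwise adjacent, and any tree decomposition puts a clique entirely inside one bag — forcing width ≥ 2. Hence tw(G) = 2 exactly.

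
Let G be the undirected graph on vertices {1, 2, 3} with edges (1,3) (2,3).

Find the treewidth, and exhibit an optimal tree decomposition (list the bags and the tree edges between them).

Treewidth 1.
Bags: B1 = {2, 3}  B2 = {1, 3}
Tree: B1–B2

The largest bag has 2 vertices, giving width 1; this decomposition certifies tw(G) ≤ 1. Any graph with an edge has treewidth ≥ 1, and G has the edge 2–3. Combining the bounds, tw(G) = 1.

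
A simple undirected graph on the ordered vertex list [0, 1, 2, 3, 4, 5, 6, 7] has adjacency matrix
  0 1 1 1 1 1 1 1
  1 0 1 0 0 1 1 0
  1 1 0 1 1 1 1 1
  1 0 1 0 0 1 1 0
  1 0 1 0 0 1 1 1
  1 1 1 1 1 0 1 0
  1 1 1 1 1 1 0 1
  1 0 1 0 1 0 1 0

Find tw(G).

A width-4 tree decomposition is:
Bags: B1 = {0, 2, 4, 5, 6}  B2 = {0, 2, 3, 5, 6}  B3 = {0, 1, 2, 5, 6}  B4 = {0, 2, 4, 6, 7}
Tree: B1–B2, B1–B3, B1–B4
The largest bag has 5 vertices, giving width 4; this decomposition certifies tw(G) ≤ 4. Conversely, {0, 1, 2, 5, 6} is a clique of size 5, and the vertices of any clique must share a bag in every tree decomposition; so some bag has ≥ 5 vertices and tw(G) ≥ 4. Hence tw(G) = 4 exactly.

4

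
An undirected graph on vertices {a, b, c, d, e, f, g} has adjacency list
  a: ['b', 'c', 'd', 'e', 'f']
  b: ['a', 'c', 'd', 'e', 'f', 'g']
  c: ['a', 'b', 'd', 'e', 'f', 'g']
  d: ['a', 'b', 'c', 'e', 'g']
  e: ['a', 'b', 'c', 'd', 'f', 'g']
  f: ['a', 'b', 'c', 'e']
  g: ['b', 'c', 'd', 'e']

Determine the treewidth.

4

A width-4 tree decomposition is:
Bags: B1 = {a, b, c, e, f}  B2 = {a, b, c, d, e}  B3 = {b, c, d, e, g}
Tree: B1–B2, B2–B3
Each bag holds 5 vertices, so the decomposition has width 4, which upper-bounds the treewidth. On the other hand G contains the 5-clique {b, c, d, e, g}. A clique must lie in a single bag of any decomposition, so no decomposition can have width below 4. Therefore the treewidth is 4.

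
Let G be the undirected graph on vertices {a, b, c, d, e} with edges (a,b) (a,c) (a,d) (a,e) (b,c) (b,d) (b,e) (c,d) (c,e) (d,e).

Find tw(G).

4

A width-4 tree decomposition is:
Bags: B1 = {a, b, c, d, e}
Tree: (single bag)
A single bag containing all 5 vertices is trivially a valid decomposition of width 4. Conversely, {a, b, c, d, e} is a clique of size 5, and the vertices of any clique must share a bag in every tree decomposition; so some bag has ≥ 5 vertices and tw(G) ≥ 4. The upper and lower bounds meet at 4, so that is the treewidth.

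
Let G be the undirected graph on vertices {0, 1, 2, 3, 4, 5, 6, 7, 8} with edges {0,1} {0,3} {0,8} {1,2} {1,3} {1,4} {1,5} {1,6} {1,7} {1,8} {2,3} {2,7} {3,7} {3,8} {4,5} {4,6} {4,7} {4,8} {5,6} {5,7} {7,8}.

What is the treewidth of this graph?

A width-3 tree decomposition is:
Bags: B1 = {1, 3, 7, 8}  B2 = {1, 2, 3, 7}  B3 = {0, 1, 3, 8}  B4 = {1, 4, 7, 8}  B5 = {1, 4, 5, 7}  B6 = {1, 4, 5, 6}
Tree: B1–B2, B1–B3, B1–B4, B4–B5, B5–B6
The largest bag has 4 vertices, giving width 3; this decomposition certifies tw(G) ≤ 3. Conversely, {0, 1, 3, 8} is a clique of size 4, and the vertices of any clique must share a bag in every tree decomposition; so some bag has ≥ 4 vertices and tw(G) ≥ 3. Combining the bounds, tw(G) = 3.

3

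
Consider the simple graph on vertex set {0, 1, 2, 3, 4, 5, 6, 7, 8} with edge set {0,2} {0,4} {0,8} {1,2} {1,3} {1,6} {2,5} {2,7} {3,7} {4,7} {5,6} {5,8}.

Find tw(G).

A width-3 tree decomposition is:
Bags: B1 = {0, 3, 4, 7}  B2 = {0, 2, 3, 7}  B3 = {0, 1, 2, 3}  B4 = {0, 1, 2, 8}  B5 = {1, 2, 5, 8}  B6 = {1, 5, 6, 8}
Tree: B1–B2, B2–B3, B3–B4, B4–B5, B5–B6
Every bag has size at most 4, so the width is 4 − 1 = 3 and tw(G) ≤ 3. For the lower bound: the 4 vertex sets {3,4,7}, {0}, {2}, {1,5,6,8} are disjoint, each induces a connected subgraph, and every pair is joined by at least one edge of G. Contracting each set to a single vertex therefore yields K_{4} as a minor, and since treewidth is minor-monotone, tw(G) ≥ tw(K_{4}) = 3. The upper and lower bounds meet at 3, so that is the treewidth.

3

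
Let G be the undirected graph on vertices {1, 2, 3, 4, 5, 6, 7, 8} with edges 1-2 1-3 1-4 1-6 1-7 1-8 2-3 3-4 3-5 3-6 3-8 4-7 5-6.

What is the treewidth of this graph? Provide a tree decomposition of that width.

Each bag holds 3 vertices, so the decomposition has width 2, which upper-bounds the treewidth. For the lower bound, the 3 vertices {1, 3, 8} are pairwise adjacent, and any tree decomposition puts a clique entirely inside one bag — forcing width ≥ 2. The upper and lower bounds meet at 2, so that is the treewidth.

Treewidth 2.
Bags: B1 = {1, 3, 6}  B2 = {1, 3, 4}  B3 = {1, 4, 7}  B4 = {1, 3, 8}  B5 = {3, 5, 6}  B6 = {1, 2, 3}
Tree: B1–B2, B2–B3, B2–B4, B1–B5, B2–B6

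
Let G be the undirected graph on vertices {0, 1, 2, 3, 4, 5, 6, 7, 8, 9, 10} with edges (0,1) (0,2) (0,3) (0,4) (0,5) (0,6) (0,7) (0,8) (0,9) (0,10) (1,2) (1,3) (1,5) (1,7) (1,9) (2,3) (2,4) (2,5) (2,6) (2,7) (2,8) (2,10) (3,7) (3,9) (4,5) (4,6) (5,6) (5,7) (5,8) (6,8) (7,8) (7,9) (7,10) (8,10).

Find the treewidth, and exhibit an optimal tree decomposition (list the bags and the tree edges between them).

Each bag holds 5 vertices, so the decomposition has width 4, which upper-bounds the treewidth. Conversely, {0, 1, 3, 7, 9} is a clique of size 5, and the vertices of any clique must share a bag in every tree decomposition; so some bag has ≥ 5 vertices and tw(G) ≥ 4. Combining the bounds, tw(G) = 4.

Treewidth 4.
Bags: B1 = {0, 2, 7, 8, 10}  B2 = {0, 2, 5, 7, 8}  B3 = {0, 1, 2, 5, 7}  B4 = {0, 1, 2, 3, 7}  B5 = {0, 1, 3, 7, 9}  B6 = {0, 2, 5, 6, 8}  B7 = {0, 2, 4, 5, 6}
Tree: B1–B2, B2–B3, B3–B4, B4–B5, B2–B6, B6–B7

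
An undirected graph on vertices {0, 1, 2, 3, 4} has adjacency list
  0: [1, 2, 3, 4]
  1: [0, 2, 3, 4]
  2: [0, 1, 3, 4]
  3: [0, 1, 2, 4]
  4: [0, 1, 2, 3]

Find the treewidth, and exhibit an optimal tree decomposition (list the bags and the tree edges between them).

Treewidth 4.
Bags: B1 = {0, 1, 2, 3, 4}
Tree: (single bag)

A single bag containing all 5 vertices is trivially a valid decomposition of width 4. Conversely, {0, 1, 2, 3, 4} is a clique of size 5, and the vertices of any clique must share a bag in every tree decomposition; so some bag has ≥ 5 vertices and tw(G) ≥ 4. Combining the bounds, tw(G) = 4.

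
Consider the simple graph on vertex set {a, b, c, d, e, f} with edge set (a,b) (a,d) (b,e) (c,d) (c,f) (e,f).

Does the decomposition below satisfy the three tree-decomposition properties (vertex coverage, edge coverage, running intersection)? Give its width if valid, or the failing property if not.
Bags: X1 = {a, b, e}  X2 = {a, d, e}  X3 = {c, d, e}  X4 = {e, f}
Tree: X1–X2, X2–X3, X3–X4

No — edge (c,f) lies in no bag.

A tree decomposition must satisfy three properties: every vertex lies in some bag; for every edge, both endpoints lie together in some bag; and for every vertex, the bags containing it form a connected subtree. Here edge (c,f) lies in no bag, so the decomposition is invalid.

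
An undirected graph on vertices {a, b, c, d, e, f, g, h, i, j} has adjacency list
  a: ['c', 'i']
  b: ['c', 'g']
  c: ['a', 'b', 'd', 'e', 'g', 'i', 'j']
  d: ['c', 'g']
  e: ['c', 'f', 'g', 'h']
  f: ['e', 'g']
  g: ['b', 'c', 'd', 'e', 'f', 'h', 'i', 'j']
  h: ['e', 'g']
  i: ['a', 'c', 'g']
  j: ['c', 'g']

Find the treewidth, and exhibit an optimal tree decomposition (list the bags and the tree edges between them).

Each bag holds 3 vertices, so the decomposition has width 2, which upper-bounds the treewidth. For the lower bound, the 3 vertices {e, g, h} are pairwise adjacent, and any tree decomposition puts a clique entirely inside one bag — forcing width ≥ 2. Combining the bounds, tw(G) = 2.

Treewidth 2.
Bags: B1 = {c, e, g}  B2 = {c, g, i}  B3 = {a, c, i}  B4 = {c, d, g}  B5 = {b, c, g}  B6 = {e, g, h}  B7 = {e, f, g}  B8 = {c, g, j}
Tree: B1–B2, B2–B3, B2–B4, B4–B5, B1–B6, B1–B7, B5–B8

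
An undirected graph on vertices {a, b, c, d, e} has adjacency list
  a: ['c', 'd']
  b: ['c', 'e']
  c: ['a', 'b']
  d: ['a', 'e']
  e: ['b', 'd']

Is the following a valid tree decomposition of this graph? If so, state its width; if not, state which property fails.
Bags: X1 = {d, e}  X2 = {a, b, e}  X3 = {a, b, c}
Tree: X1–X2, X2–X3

A tree decomposition must satisfy three properties: every vertex lies in some bag; for every edge, both endpoints lie together in some bag; and for every vertex, the bags containing it form a connected subtree. Here edge (a,d) lies in no bag, so the decomposition is invalid.

No — edge (a,d) lies in no bag.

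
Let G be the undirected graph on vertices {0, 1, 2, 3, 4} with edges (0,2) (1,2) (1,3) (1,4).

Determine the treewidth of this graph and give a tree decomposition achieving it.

Every bag has size at most 2, so the width is 2 − 1 = 1 and tw(G) ≤ 1. Any graph with an edge has treewidth ≥ 1, and G has the edge 2–0. Therefore the treewidth is 1.

Treewidth 1.
One optimal decomposition is:
Bags: B1 = {0, 2}  B2 = {1, 2}  B3 = {1, 4}  B4 = {1, 3}
Tree: B1–B2, B2–B3, B2–B4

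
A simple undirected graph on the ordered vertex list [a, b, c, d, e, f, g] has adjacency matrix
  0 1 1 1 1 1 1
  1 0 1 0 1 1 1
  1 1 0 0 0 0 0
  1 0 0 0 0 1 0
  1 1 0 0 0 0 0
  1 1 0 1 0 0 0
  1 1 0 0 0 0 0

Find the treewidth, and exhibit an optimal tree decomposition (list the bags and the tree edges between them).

The largest bag has 3 vertices, giving width 2; this decomposition certifies tw(G) ≤ 2. For the lower bound, the 3 vertices {a, d, f} are pairwise adjacent, and any tree decomposition puts a clique entirely inside one bag — forcing width ≥ 2. The upper and lower bounds meet at 2, so that is the treewidth.

Treewidth 2.
One such decomposition:
Bags: B1 = {a, d, f}  B2 = {a, b, f}  B3 = {a, b, c}  B4 = {a, b, e}  B5 = {a, b, g}
Tree: B1–B2, B2–B3, B3–B4, B3–B5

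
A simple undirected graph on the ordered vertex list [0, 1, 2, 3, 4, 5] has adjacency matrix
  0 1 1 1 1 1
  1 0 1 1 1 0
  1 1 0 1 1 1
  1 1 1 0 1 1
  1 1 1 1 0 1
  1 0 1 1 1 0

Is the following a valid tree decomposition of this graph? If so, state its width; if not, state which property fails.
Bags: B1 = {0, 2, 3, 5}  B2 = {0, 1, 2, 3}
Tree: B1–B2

No — vertex 4 appears in no bag.

A tree decomposition must satisfy three properties: every vertex lies in some bag; for every edge, both endpoints lie together in some bag; and for every vertex, the bags containing it form a connected subtree. Here vertex 4 appears in no bag, so the decomposition is invalid.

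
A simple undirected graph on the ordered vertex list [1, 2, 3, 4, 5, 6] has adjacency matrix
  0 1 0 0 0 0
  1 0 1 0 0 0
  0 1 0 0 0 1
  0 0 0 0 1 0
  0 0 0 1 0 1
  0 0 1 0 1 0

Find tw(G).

A width-1 tree decomposition is:
Bags: B1 = {1, 2}  B2 = {2, 3}  B3 = {3, 6}  B4 = {5, 6}  B5 = {4, 5}
Tree: B1–B2, B2–B3, B3–B4, B4–B5
Each bag holds 2 vertices, so the decomposition has width 1, which upper-bounds the treewidth. Since G has at least one edge (e.g. 1–2), it is not an edgeless graph, so tw(G) ≥ 1. Combining the bounds, tw(G) = 1.

1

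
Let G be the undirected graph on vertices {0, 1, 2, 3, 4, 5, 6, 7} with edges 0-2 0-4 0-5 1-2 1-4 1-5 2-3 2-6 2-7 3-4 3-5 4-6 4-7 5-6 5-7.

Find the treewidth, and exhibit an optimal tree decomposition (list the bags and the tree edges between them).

The largest bag has 4 vertices, giving width 3; this decomposition certifies tw(G) ≤ 3. For the lower bound: the 4 vertex sets {3,4}, {5,6}, {2}, {0} are disjoint, each induces a connected subgraph, and every pair is joined by at least one edge of G. Contracting each set to a single vertex therefore yields K_{4} as a minor, and since treewidth is minor-monotone, tw(G) ≥ tw(K_{4}) = 3. Therefore the treewidth is 3.

Treewidth 3.
One such decomposition:
Bags: B1 = {2, 3, 4, 5}  B2 = {2, 4, 5, 6}  B3 = {0, 2, 4, 5}  B4 = {2, 4, 5, 7}  B5 = {1, 2, 4, 5}
Tree: B1–B2, B2–B3, B3–B4, B4–B5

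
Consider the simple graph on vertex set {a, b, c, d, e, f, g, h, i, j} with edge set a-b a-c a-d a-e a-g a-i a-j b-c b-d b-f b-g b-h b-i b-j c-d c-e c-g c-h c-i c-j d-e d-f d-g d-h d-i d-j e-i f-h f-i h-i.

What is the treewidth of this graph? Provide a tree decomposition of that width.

Treewidth 4.
One such decomposition:
Bags: B1 = {b, c, d, h, i}  B2 = {a, b, c, d, i}  B3 = {b, d, f, h, i}  B4 = {a, c, d, e, i}  B5 = {a, b, c, d, g}  B6 = {a, b, c, d, j}
Tree: B1–B2, B1–B3, B2–B4, B2–B5, B2–B6

Every bag has size at most 5, so the width is 5 − 1 = 4 and tw(G) ≤ 4. On the other hand G contains the 5-clique {a, c, d, e, i}. A clique must lie in a single bag of any decomposition, so no decomposition can have width below 4. Therefore the treewidth is 4.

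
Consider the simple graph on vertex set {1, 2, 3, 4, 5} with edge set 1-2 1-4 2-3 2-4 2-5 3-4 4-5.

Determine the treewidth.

2

A width-2 tree decomposition is:
Bags: B1 = {2, 3, 4}  B2 = {1, 2, 4}  B3 = {2, 4, 5}
Tree: B1–B2, B1–B3
Each bag holds 3 vertices, so the decomposition has width 2, which upper-bounds the treewidth. Conversely, {1, 2, 4} is a clique of size 3, and the vertices of any clique must share a bag in every tree decomposition; so some bag has ≥ 3 vertices and tw(G) ≥ 2. Hence tw(G) = 2 exactly.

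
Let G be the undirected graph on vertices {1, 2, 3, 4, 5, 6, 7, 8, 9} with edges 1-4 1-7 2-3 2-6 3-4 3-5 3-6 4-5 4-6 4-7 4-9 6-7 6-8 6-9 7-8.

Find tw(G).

A width-2 tree decomposition is:
Bags: B1 = {2, 3, 6}  B2 = {3, 4, 6}  B3 = {4, 6, 7}  B4 = {6, 7, 8}  B5 = {1, 4, 7}  B6 = {3, 4, 5}  B7 = {4, 6, 9}
Tree: B1–B2, B2–B3, B3–B4, B3–B5, B2–B6, B3–B7
The largest bag has 3 vertices, giving width 2; this decomposition certifies tw(G) ≤ 2. For the lower bound, the 3 vertices {6, 7, 8} are pairwise adjacent, and any tree decomposition puts a clique entirely inside one bag — forcing width ≥ 2. Hence tw(G) = 2 exactly.

2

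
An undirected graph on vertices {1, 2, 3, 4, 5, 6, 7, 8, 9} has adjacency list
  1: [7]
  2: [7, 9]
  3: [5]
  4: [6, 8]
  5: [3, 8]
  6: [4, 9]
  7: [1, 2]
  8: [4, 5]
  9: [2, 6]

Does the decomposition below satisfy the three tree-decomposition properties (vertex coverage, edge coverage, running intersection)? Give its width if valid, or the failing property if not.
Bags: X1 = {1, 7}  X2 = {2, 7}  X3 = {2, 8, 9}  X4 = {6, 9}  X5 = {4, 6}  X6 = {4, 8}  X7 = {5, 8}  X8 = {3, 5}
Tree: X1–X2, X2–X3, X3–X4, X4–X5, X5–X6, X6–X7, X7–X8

A tree decomposition must satisfy three properties: every vertex lies in some bag; for every edge, both endpoints lie together in some bag; and for every vertex, the bags containing it form a connected subtree. Here bags containing vertex 8 are not connected in the tree, so the decomposition is invalid.

No — bags containing vertex 8 are not connected in the tree.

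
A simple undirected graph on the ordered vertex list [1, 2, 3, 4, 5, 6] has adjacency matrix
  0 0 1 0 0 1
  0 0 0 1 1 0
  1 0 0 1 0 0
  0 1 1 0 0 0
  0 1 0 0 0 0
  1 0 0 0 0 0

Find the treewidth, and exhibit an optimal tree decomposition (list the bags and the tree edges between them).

Every bag has size at most 2, so the width is 2 − 1 = 1 and tw(G) ≤ 1. Any graph with an edge has treewidth ≥ 1, and G has the edge 5–2. Hence tw(G) = 1 exactly.

Treewidth 1.
One such decomposition:
Bags: B1 = {2, 5}  B2 = {2, 4}  B3 = {3, 4}  B4 = {1, 3}  B5 = {1, 6}
Tree: B1–B2, B2–B3, B3–B4, B4–B5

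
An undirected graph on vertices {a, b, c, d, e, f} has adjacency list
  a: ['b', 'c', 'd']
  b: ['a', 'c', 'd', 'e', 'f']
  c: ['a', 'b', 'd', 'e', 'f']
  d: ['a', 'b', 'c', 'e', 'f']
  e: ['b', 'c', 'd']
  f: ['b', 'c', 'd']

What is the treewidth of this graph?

A width-3 tree decomposition is:
Bags: B1 = {b, c, d, e}  B2 = {b, c, d, f}  B3 = {a, b, c, d}
Tree: B1–B2, B1–B3
Each bag holds 4 vertices, so the decomposition has width 3, which upper-bounds the treewidth. Conversely, {b, c, d, e} is a clique of size 4, and the vertices of any clique must share a bag in every tree decomposition; so some bag has ≥ 4 vertices and tw(G) ≥ 3. The upper and lower bounds meet at 3, so that is the treewidth.

3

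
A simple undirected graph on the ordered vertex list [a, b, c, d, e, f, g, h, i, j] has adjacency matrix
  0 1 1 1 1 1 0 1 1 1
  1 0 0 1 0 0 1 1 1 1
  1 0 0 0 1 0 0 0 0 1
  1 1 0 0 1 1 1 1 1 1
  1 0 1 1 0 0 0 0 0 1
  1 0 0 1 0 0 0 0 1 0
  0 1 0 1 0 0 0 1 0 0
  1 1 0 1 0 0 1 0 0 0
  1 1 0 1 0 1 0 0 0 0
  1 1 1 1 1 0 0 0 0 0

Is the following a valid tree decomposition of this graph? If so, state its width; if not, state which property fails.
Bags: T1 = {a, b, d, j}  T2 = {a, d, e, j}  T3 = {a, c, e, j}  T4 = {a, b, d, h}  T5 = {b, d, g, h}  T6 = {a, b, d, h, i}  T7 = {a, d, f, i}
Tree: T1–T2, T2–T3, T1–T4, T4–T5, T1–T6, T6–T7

No — bags containing vertex h are not connected in the tree.

A tree decomposition must satisfy three properties: every vertex lies in some bag; for every edge, both endpoints lie together in some bag; and for every vertex, the bags containing it form a connected subtree. Here bags containing vertex h are not connected in the tree, so the decomposition is invalid.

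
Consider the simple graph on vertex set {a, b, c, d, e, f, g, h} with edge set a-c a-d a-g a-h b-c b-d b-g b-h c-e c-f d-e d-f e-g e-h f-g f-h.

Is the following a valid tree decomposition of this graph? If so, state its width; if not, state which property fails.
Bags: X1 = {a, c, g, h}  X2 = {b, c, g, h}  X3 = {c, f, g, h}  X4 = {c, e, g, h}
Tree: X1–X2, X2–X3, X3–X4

A tree decomposition must satisfy three properties: every vertex lies in some bag; for every edge, both endpoints lie together in some bag; and for every vertex, the bags containing it form a connected subtree. Here vertex d appears in no bag, so the decomposition is invalid.

No — vertex d appears in no bag.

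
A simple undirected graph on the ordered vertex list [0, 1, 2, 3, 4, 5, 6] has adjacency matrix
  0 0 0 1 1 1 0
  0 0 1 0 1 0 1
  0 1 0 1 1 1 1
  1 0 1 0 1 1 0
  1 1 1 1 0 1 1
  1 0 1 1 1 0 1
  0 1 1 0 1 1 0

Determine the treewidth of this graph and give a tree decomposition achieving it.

The largest bag has 4 vertices, giving width 3; this decomposition certifies tw(G) ≤ 3. On the other hand G contains the 4-clique {0, 3, 4, 5}. A clique must lie in a single bag of any decomposition, so no decomposition can have width below 3. The upper and lower bounds meet at 3, so that is the treewidth.

Treewidth 3.
Bags: B1 = {2, 3, 4, 5}  B2 = {2, 4, 5, 6}  B3 = {1, 2, 4, 6}  B4 = {0, 3, 4, 5}
Tree: B1–B2, B2–B3, B1–B4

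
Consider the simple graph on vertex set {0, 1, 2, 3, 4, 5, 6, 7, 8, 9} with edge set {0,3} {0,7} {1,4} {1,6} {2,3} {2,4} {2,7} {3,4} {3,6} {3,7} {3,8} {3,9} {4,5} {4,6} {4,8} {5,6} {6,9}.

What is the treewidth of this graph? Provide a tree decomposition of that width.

Each bag holds 3 vertices, so the decomposition has width 2, which upper-bounds the treewidth. On the other hand G contains the 3-clique {1, 4, 6}. A clique must lie in a single bag of any decomposition, so no decomposition can have width below 2. Therefore the treewidth is 2.

Treewidth 2.
One such decomposition:
Bags: B1 = {3, 6, 9}  B2 = {3, 4, 6}  B3 = {4, 5, 6}  B4 = {2, 3, 4}  B5 = {2, 3, 7}  B6 = {0, 3, 7}  B7 = {1, 4, 6}  B8 = {3, 4, 8}
Tree: B1–B2, B2–B3, B2–B4, B4–B5, B5–B6, B2–B7, B2–B8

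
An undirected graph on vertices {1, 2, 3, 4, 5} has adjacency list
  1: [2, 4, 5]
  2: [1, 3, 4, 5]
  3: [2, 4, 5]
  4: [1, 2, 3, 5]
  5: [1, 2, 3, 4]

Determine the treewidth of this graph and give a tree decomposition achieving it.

Every bag has size at most 4, so the width is 4 − 1 = 3 and tw(G) ≤ 3. For the lower bound, the 4 vertices {1, 2, 4, 5} are pairwise adjacent, and any tree decomposition puts a clique entirely inside one bag — forcing width ≥ 3. Combining the bounds, tw(G) = 3.

Treewidth 3.
One optimal decomposition is:
Bags: B1 = {1, 2, 4, 5}  B2 = {2, 3, 4, 5}
Tree: B1–B2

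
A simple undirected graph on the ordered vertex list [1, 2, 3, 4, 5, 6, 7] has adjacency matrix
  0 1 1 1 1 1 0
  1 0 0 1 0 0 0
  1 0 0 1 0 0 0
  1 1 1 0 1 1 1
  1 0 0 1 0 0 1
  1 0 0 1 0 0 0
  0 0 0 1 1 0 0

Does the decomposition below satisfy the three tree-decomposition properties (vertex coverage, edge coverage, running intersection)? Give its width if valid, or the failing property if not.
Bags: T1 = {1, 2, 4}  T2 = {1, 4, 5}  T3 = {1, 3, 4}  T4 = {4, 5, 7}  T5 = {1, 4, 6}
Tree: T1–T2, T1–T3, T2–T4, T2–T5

Yes; width 2.

Vertex coverage: the bags together contain {1, 2, 3, 4, 5, 6, 7}, the full vertex set. Edge coverage: each edge of G has both endpoints in at least one bag. Running intersection: for every vertex, the bags containing it form a connected subtree. All three properties hold, so this is a valid tree decomposition of width max|bag| − 1 = 2, and hence tw(G) ≤ 2.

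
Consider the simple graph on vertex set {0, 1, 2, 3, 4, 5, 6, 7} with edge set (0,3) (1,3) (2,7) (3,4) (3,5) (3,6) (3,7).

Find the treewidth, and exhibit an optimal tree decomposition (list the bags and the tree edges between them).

Treewidth 1.
One optimal decomposition is:
Bags: B1 = {3, 6}  B2 = {3, 5}  B3 = {3, 7}  B4 = {0, 3}  B5 = {3, 4}  B6 = {2, 7}  B7 = {1, 3}
Tree: B1–B2, B2–B3, B2–B4, B3–B5, B3–B6, B1–B7

Every bag has size at most 2, so the width is 2 − 1 = 1 and tw(G) ≤ 1. Since G has at least one edge (e.g. 3–6), it is not an edgeless graph, so tw(G) ≥ 1. Combining the bounds, tw(G) = 1.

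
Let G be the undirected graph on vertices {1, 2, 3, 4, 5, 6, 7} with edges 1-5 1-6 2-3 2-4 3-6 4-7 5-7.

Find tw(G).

A width-2 tree decomposition is:
Bags: B1 = {2, 4, 7}  B2 = {2, 5, 7}  B3 = {1, 2, 5}  B4 = {1, 2, 6}  B5 = {2, 3, 6}
Tree: B1–B2, B2–B3, B3–B4, B4–B5
Each bag holds 3 vertices, so the decomposition has width 2, which upper-bounds the treewidth. Since 2–4–7–5–1–6–3–2 is a cycle in G, G is not acyclic. Forests are exactly the graphs of treewidth ≤ 1, so tw(G) ≥ 2. The upper and lower bounds meet at 2, so that is the treewidth.

2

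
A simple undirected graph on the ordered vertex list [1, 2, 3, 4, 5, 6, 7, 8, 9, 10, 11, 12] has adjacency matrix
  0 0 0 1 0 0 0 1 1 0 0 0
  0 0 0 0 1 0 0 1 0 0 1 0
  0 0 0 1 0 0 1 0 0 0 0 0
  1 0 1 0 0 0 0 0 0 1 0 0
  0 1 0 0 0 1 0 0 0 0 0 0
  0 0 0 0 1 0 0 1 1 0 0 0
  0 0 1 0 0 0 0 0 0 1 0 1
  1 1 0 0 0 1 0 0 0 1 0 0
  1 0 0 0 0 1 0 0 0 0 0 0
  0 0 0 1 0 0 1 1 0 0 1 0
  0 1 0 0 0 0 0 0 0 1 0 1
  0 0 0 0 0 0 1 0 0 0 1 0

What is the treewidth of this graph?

A width-3 tree decomposition is:
Bags: B1 = {2, 5, 6, 9}  B2 = {2, 6, 8, 9}  B3 = {1, 2, 8, 9}  B4 = {1, 2, 8, 11}  B5 = {1, 8, 10, 11}  B6 = {1, 4, 10, 11}  B7 = {4, 10, 11, 12}  B8 = {4, 7, 10, 12}  B9 = {3, 4, 7, 12}
Tree: B1–B2, B2–B3, B3–B4, B4–B5, B5–B6, B6–B7, B7–B8, B8–B9
Each bag holds 4 vertices, so the decomposition has width 3, which upper-bounds the treewidth. For the lower bound: the 4 vertex sets {5,6,9}, {2}, {8}, {1,4,10,11} are disjoint, each induces a connected subgraph, and every pair is joined by at least one edge of G. Contracting each set to a single vertex therefore yields K_{4} as a minor, and since treewidth is minor-monotone, tw(G) ≥ tw(K_{4}) = 3. Combining the bounds, tw(G) = 3.

3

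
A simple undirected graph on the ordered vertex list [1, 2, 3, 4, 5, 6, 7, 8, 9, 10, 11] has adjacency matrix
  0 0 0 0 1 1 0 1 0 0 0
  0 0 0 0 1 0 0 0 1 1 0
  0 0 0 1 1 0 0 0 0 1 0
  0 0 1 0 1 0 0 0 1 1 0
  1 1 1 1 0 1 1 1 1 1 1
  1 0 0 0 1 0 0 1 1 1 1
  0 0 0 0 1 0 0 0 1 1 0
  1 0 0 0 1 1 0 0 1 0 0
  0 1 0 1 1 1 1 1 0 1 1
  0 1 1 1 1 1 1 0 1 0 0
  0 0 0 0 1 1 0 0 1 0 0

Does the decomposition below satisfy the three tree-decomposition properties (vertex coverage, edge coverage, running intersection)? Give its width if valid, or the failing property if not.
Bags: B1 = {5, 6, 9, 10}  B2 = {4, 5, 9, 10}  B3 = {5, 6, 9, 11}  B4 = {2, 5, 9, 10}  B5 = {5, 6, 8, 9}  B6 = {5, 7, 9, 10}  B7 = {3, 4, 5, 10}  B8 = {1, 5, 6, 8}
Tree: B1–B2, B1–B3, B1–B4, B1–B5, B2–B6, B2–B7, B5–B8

Yes; width 3.

Checking the three conditions: (i) the bags cover all of {1, 2, 3, 4, 5, 6, 7, 8, 9, 10, 11}; (ii) for each edge, some bag contains both endpoints; (iii) the bags containing any fixed vertex form a subtree. All hold, so the decomposition is valid with width 4 − 1 = 3.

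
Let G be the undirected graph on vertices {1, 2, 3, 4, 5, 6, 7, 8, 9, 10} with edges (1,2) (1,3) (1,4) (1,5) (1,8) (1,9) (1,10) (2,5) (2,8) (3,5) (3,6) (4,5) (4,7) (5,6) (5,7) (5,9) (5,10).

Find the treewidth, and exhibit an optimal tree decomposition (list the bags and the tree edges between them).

Treewidth 2.
Bags: B1 = {1, 2, 5}  B2 = {1, 4, 5}  B3 = {1, 5, 10}  B4 = {1, 3, 5}  B5 = {1, 5, 9}  B6 = {3, 5, 6}  B7 = {1, 2, 8}  B8 = {4, 5, 7}
Tree: B1–B2, B2–B3, B3–B4, B1–B5, B4–B6, B1–B7, B2–B8

Every bag has size at most 3, so the width is 3 − 1 = 2 and tw(G) ≤ 2. Conversely, {1, 2, 8} is a clique of size 3, and the vertices of any clique must share a bag in every tree decomposition; so some bag has ≥ 3 vertices and tw(G) ≥ 2. Combining the bounds, tw(G) = 2.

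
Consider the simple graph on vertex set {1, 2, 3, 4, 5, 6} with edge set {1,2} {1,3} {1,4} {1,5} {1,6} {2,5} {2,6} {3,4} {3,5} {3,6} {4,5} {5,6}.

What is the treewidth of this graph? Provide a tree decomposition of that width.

Every bag has size at most 4, so the width is 4 − 1 = 3 and tw(G) ≤ 3. Conversely, {1, 2, 5, 6} is a clique of size 4, and the vertices of any clique must share a bag in every tree decomposition; so some bag has ≥ 4 vertices and tw(G) ≥ 3. The upper and lower bounds meet at 3, so that is the treewidth.

Treewidth 3.
Bags: B1 = {1, 3, 5, 6}  B2 = {1, 2, 5, 6}  B3 = {1, 3, 4, 5}
Tree: B1–B2, B1–B3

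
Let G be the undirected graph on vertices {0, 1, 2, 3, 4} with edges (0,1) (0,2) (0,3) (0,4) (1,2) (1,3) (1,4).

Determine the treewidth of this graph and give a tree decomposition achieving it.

Each bag holds 3 vertices, so the decomposition has width 2, which upper-bounds the treewidth. Conversely, {0, 1, 2} is a clique of size 3, and the vertices of any clique must share a bag in every tree decomposition; so some bag has ≥ 3 vertices and tw(G) ≥ 2. Therefore the treewidth is 2.

Treewidth 2.
One optimal decomposition is:
Bags: B1 = {0, 1, 3}  B2 = {0, 1, 4}  B3 = {0, 1, 2}
Tree: B1–B2, B1–B3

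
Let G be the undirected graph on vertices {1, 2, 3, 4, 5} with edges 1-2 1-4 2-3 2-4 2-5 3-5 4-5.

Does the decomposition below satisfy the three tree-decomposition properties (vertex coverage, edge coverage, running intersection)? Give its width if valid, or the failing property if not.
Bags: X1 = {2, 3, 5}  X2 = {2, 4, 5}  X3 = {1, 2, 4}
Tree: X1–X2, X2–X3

Vertex coverage: the bags together contain {1, 2, 3, 4, 5}, the full vertex set. Edge coverage: each edge of G has both endpoints in at least one bag. Running intersection: for every vertex, the bags containing it form a connected subtree. All three properties hold, so this is a valid tree decomposition of width max|bag| − 1 = 2, and hence tw(G) ≤ 2.

Yes; width 2.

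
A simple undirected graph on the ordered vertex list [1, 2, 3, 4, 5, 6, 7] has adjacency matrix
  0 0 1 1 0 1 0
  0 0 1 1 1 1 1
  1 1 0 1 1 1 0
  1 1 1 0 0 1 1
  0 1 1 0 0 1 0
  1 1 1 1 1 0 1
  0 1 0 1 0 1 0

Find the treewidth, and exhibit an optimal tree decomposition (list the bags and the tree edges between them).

Treewidth 3.
Bags: B1 = {2, 3, 4, 6}  B2 = {2, 4, 6, 7}  B3 = {1, 3, 4, 6}  B4 = {2, 3, 5, 6}
Tree: B1–B2, B1–B3, B1–B4

Each bag holds 4 vertices, so the decomposition has width 3, which upper-bounds the treewidth. For the lower bound, the 4 vertices {1, 3, 4, 6} are pairwise adjacent, and any tree decomposition puts a clique entirely inside one bag — forcing width ≥ 3. Therefore the treewidth is 3.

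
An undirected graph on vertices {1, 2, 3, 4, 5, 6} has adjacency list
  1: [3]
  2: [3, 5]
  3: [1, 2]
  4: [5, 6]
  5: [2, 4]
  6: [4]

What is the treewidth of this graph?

A width-1 tree decomposition is:
Bags: B1 = {1, 3}  B2 = {2, 3}  B3 = {2, 5}  B4 = {4, 5}  B5 = {4, 6}
Tree: B1–B2, B2–B3, B3–B4, B4–B5
Each bag holds 2 vertices, so the decomposition has width 1, which upper-bounds the treewidth. Since G has at least one edge (e.g. 1–3), it is not an edgeless graph, so tw(G) ≥ 1. Therefore the treewidth is 1.

1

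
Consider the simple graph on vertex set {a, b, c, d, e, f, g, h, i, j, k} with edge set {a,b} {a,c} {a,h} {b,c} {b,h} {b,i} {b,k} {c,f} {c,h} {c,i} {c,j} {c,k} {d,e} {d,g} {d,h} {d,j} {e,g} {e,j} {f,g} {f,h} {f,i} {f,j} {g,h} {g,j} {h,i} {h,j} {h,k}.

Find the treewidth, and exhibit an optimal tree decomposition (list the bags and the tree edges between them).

Treewidth 3.
Bags: B1 = {d, g, h, j}  B2 = {f, g, h, j}  B3 = {d, e, g, j}  B4 = {c, f, h, j}  B5 = {c, f, h, i}  B6 = {b, c, h, i}  B7 = {b, c, h, k}  B8 = {a, b, c, h}
Tree: B1–B2, B1–B3, B2–B4, B4–B5, B5–B6, B6–B7, B6–B8

Each bag holds 4 vertices, so the decomposition has width 3, which upper-bounds the treewidth. For the lower bound, the 4 vertices {d, e, g, j} are pairwise adjacent, and any tree decomposition puts a clique entirely inside one bag — forcing width ≥ 3. Combining the bounds, tw(G) = 3.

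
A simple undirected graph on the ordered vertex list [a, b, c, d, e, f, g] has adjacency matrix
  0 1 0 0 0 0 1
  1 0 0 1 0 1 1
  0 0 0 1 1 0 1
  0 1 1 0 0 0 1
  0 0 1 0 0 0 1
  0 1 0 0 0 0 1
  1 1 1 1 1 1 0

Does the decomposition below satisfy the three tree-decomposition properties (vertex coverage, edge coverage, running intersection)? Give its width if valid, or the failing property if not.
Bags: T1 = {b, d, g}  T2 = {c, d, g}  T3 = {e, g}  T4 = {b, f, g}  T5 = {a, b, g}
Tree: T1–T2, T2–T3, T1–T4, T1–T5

No — edge (c,e) lies in no bag.

A tree decomposition must satisfy three properties: every vertex lies in some bag; for every edge, both endpoints lie together in some bag; and for every vertex, the bags containing it form a connected subtree. Here edge (c,e) lies in no bag, so the decomposition is invalid.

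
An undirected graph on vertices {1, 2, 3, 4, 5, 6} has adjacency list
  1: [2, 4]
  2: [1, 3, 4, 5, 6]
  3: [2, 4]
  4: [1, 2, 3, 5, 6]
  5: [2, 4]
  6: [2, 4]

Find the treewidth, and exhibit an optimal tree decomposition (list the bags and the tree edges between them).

Every bag has size at most 3, so the width is 3 − 1 = 2 and tw(G) ≤ 2. On the other hand G contains the 3-clique {1, 2, 4}. A clique must lie in a single bag of any decomposition, so no decomposition can have width below 2. The upper and lower bounds meet at 2, so that is the treewidth.

Treewidth 2.
One such decomposition:
Bags: B1 = {2, 4, 5}  B2 = {2, 4, 6}  B3 = {1, 2, 4}  B4 = {2, 3, 4}
Tree: B1–B2, B2–B3, B2–B4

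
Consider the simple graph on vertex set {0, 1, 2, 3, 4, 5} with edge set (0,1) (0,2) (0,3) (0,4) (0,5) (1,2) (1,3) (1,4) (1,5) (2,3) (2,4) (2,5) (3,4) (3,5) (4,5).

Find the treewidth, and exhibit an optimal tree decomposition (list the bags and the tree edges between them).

A single bag containing all 6 vertices is trivially a valid decomposition of width 5. On the other hand G contains the 6-clique {0, 1, 2, 3, 4, 5}. A clique must lie in a single bag of any decomposition, so no decomposition can have width below 5. Combining the bounds, tw(G) = 5.

Treewidth 5.
One optimal decomposition is:
Bags: B1 = {0, 1, 2, 3, 4, 5}
Tree: (single bag)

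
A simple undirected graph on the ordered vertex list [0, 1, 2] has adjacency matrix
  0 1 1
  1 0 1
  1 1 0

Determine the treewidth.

A width-2 tree decomposition is:
Bags: B1 = {0, 1, 2}
Tree: (single bag)
A single bag containing all 3 vertices is trivially a valid decomposition of width 2. For the lower bound, the 3 vertices {0, 1, 2} are pairwise adjacent, and any tree decomposition puts a clique entirely inside one bag — forcing width ≥ 2. Combining the bounds, tw(G) = 2.

2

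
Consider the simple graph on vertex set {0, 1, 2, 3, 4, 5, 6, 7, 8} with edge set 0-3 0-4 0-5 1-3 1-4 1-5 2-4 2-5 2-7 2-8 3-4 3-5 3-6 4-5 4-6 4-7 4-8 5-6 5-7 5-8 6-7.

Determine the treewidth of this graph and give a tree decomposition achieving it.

Treewidth 3.
Bags: B1 = {4, 5, 6, 7}  B2 = {2, 4, 5, 7}  B3 = {2, 4, 5, 8}  B4 = {3, 4, 5, 6}  B5 = {1, 3, 4, 5}  B6 = {0, 3, 4, 5}
Tree: B1–B2, B2–B3, B1–B4, B4–B5, B4–B6

Each bag holds 4 vertices, so the decomposition has width 3, which upper-bounds the treewidth. On the other hand G contains the 4-clique {2, 4, 5, 8}. A clique must lie in a single bag of any decomposition, so no decomposition can have width below 3. Combining the bounds, tw(G) = 3.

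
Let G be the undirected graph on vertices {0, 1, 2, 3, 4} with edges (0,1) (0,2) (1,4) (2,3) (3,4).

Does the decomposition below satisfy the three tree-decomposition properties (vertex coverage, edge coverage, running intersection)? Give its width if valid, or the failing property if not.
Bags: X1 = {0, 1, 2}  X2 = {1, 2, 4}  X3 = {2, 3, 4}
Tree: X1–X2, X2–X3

Yes; width 2.

Vertex coverage: the bags together contain {0, 1, 2, 3, 4}, the full vertex set. Edge coverage: each edge of G has both endpoints in at least one bag. Running intersection: for every vertex, the bags containing it form a connected subtree. All three properties hold, so this is a valid tree decomposition of width max|bag| − 1 = 2, and hence tw(G) ≤ 2.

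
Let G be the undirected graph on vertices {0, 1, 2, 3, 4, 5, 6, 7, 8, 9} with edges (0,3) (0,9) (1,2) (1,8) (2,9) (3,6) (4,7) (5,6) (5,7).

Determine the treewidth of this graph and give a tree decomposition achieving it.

The largest bag has 2 vertices, giving width 1; this decomposition certifies tw(G) ≤ 1. Any graph with an edge has treewidth ≥ 1, and G has the edge 8–1. The upper and lower bounds meet at 1, so that is the treewidth.

Treewidth 1.
Bags: B1 = {1, 8}  B2 = {1, 2}  B3 = {2, 9}  B4 = {0, 9}  B5 = {0, 3}  B6 = {3, 6}  B7 = {5, 6}  B8 = {5, 7}  B9 = {4, 7}
Tree: B1–B2, B2–B3, B3–B4, B4–B5, B5–B6, B6–B7, B7–B8, B8–B9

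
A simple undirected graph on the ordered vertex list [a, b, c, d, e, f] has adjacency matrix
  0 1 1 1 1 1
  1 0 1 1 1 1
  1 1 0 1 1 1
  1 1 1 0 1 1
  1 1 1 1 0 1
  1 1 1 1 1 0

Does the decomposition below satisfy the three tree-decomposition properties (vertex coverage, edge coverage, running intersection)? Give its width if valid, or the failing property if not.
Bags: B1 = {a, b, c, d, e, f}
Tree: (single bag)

Yes; width 5.

Checking the three conditions: (i) the bags cover all of {a, b, c, d, e, f}; (ii) for each edge, some bag contains both endpoints; (iii) the bags containing any fixed vertex form a subtree. All hold, so the decomposition is valid with width 6 − 1 = 5.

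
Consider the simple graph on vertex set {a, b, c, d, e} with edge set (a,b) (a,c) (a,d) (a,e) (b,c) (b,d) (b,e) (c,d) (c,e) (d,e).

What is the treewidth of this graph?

4

A width-4 tree decomposition is:
Bags: B1 = {a, b, c, d, e}
Tree: (single bag)
With just one bag of size 5, the width is 5 − 1 = 4, so tw(G) ≤ 4. Conversely, {a, b, c, d, e} is a clique of size 5, and the vertices of any clique must share a bag in every tree decomposition; so some bag has ≥ 5 vertices and tw(G) ≥ 4. Therefore the treewidth is 4.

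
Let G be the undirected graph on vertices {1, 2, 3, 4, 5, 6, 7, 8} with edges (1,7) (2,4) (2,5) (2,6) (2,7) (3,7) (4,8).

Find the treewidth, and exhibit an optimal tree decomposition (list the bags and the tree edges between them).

Treewidth 1.
One optimal decomposition is:
Bags: B1 = {2, 7}  B2 = {2, 6}  B3 = {1, 7}  B4 = {2, 4}  B5 = {3, 7}  B6 = {4, 8}  B7 = {2, 5}
Tree: B1–B2, B1–B3, B1–B4, B3–B5, B4–B6, B2–B7

The largest bag has 2 vertices, giving width 1; this decomposition certifies tw(G) ≤ 1. G has an edge, so its treewidth is at least 1. Therefore the treewidth is 1.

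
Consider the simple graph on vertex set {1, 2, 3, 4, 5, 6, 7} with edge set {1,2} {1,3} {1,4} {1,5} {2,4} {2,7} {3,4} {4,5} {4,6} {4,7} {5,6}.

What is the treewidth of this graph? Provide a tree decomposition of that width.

Each bag holds 3 vertices, so the decomposition has width 2, which upper-bounds the treewidth. On the other hand G contains the 3-clique {1, 2, 4}. A clique must lie in a single bag of any decomposition, so no decomposition can have width below 2. The upper and lower bounds meet at 2, so that is the treewidth.

Treewidth 2.
Bags: B1 = {1, 2, 4}  B2 = {1, 4, 5}  B3 = {4, 5, 6}  B4 = {1, 3, 4}  B5 = {2, 4, 7}
Tree: B1–B2, B2–B3, B2–B4, B1–B5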